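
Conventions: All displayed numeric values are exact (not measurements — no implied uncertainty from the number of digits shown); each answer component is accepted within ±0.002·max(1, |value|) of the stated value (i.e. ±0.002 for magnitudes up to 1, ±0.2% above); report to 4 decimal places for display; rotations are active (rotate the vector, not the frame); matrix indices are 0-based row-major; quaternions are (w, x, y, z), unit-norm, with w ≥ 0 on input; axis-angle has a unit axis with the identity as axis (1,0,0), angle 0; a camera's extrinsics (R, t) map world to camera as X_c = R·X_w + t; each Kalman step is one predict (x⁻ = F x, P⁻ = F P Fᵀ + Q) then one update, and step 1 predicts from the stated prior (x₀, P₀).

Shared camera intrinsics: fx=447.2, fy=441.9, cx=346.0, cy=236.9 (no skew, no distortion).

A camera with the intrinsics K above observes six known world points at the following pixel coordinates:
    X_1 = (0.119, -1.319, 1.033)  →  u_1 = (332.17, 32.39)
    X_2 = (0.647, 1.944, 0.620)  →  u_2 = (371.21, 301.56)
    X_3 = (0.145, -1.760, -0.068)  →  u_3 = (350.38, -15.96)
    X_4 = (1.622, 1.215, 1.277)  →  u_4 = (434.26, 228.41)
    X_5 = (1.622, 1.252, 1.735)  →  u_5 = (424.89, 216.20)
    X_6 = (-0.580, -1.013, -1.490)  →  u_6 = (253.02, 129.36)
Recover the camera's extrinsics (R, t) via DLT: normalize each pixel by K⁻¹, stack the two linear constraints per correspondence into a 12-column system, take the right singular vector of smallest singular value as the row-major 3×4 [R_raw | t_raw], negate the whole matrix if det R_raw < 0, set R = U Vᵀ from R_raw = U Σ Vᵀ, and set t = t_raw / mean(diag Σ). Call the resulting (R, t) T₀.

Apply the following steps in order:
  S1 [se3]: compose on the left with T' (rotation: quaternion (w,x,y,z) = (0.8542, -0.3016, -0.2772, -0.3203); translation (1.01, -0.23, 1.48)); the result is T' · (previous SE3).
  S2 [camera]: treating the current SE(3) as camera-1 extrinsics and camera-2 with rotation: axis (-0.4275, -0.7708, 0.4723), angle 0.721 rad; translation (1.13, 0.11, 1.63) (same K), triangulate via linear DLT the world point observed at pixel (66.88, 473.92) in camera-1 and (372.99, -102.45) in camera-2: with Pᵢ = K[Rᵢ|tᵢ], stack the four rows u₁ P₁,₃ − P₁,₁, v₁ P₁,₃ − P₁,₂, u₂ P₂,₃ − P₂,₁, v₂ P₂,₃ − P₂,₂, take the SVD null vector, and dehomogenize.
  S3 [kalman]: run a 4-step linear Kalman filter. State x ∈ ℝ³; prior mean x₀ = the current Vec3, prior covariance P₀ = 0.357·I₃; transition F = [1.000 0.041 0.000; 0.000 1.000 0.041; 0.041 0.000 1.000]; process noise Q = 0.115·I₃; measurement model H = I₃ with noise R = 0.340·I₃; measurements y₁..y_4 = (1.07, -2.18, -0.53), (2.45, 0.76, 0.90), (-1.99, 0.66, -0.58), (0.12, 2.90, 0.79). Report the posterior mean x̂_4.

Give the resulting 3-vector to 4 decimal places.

source (pnp_recover): camera pose = R=[0.9916 -0.0293 -0.1260; -0.0367 0.8699 -0.4918; 0.1240 0.4923 0.8616], t=(-0.1700, -0.4900, 4.3896)
after S1 (compose_se3): R=[0.5748 0.4646 -0.6736; -0.3134 0.8854 0.3433; 0.7559 0.0138 0.6545], t=(-0.6797, 2.5753, 4.4486)
after S2 (triangulate): (-1.3029, -1.2780, 0.4848)
after S3 (kf_track): (-0.0579, 1.2744, 0.3573)

result = (-0.0579, 1.2744, 0.3573)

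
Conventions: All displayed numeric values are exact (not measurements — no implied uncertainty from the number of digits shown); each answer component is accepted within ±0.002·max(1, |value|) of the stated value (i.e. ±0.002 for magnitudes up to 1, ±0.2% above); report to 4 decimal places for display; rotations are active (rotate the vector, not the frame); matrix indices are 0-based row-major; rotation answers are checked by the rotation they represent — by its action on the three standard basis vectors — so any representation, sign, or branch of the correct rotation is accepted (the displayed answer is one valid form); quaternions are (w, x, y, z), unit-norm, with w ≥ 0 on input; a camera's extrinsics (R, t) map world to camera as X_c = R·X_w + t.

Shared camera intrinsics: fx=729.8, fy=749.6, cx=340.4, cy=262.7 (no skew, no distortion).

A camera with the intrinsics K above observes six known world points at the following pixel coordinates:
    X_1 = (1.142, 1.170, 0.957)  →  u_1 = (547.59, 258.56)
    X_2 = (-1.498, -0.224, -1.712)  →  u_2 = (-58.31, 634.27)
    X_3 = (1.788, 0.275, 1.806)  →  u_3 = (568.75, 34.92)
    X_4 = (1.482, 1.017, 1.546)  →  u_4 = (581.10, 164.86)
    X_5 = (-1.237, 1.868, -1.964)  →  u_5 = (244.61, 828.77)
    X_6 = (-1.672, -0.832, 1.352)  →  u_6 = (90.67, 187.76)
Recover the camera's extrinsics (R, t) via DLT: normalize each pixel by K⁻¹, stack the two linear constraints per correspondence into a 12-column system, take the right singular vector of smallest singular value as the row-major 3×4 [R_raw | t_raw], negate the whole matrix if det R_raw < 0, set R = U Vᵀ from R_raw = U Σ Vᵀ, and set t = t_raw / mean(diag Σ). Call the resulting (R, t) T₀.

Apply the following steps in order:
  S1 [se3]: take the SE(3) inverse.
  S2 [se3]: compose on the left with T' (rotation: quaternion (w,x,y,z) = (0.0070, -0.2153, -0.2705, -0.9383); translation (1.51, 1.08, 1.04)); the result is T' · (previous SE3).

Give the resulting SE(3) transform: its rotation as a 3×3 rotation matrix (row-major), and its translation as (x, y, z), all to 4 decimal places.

rotation (matrix) = ((-0.5313, 0.1379, 0.8359), (-0.3571, -0.9312, -0.0734), (0.7682, -0.3375, 0.5440)), translation = (-2.2628, 1.4991, -0.8279)

source (pnp_recover): camera pose = R=[0.7584 0.6236 0.1896; -0.3589 0.6424 -0.6771; -0.5440 0.4455 0.7110], t=(-0.4200, 0.2800, 4.2005)
after S1 (invert_se3): R=[0.7584 -0.3589 -0.5440; 0.6236 0.6424 0.4455; 0.1896 -0.6771 0.7110], t=(2.7042, -1.7893, -2.7174)
after S2 (compose_se3): R=[-0.5313 0.1379 0.8359; -0.3571 -0.9312 -0.0734; 0.7682 -0.3375 0.5440], t=(-2.2628, 1.4991, -0.8279)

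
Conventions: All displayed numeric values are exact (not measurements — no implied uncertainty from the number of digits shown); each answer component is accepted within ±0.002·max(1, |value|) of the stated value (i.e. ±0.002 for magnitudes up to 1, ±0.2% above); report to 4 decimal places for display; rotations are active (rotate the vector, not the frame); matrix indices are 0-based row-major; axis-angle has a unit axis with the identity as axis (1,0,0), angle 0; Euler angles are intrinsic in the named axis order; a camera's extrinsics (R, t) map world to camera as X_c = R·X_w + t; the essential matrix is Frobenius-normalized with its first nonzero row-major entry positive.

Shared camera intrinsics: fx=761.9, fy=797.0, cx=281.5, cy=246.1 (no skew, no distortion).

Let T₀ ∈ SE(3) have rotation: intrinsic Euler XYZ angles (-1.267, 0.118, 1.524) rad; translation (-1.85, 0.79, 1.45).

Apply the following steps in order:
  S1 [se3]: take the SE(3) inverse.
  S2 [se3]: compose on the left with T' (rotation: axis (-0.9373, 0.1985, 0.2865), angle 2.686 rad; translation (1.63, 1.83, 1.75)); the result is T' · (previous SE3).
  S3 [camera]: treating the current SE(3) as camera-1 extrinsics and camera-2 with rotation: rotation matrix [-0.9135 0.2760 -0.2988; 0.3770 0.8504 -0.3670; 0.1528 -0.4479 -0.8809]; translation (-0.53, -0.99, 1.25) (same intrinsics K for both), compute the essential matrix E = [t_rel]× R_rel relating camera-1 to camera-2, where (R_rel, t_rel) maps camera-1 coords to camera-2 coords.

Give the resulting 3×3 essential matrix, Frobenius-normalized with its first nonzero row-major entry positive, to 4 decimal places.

after S1 (invert_se3): R=[0.0465 0.2936 -0.9548; -0.9920 0.1262 -0.0095; 0.1177 0.9476 0.2971], t=(1.2385, -1.9211, -0.9615)
after S2 (compose_se3): R=[0.4613 -0.2348 -0.8556; 0.8673 0.3225 0.3792; 0.1869 -0.9170 0.3524], t=(3.9096, 2.6300, 2.3091)
after S3 (essential): [0.1273 -0.2106 0.2696; 0.4967 -0.4436 -0.0737; -0.1225 -0.0954 0.6275]

matrix = [0.1273 -0.2106 0.2696; 0.4967 -0.4436 -0.0737; -0.1225 -0.0954 0.6275]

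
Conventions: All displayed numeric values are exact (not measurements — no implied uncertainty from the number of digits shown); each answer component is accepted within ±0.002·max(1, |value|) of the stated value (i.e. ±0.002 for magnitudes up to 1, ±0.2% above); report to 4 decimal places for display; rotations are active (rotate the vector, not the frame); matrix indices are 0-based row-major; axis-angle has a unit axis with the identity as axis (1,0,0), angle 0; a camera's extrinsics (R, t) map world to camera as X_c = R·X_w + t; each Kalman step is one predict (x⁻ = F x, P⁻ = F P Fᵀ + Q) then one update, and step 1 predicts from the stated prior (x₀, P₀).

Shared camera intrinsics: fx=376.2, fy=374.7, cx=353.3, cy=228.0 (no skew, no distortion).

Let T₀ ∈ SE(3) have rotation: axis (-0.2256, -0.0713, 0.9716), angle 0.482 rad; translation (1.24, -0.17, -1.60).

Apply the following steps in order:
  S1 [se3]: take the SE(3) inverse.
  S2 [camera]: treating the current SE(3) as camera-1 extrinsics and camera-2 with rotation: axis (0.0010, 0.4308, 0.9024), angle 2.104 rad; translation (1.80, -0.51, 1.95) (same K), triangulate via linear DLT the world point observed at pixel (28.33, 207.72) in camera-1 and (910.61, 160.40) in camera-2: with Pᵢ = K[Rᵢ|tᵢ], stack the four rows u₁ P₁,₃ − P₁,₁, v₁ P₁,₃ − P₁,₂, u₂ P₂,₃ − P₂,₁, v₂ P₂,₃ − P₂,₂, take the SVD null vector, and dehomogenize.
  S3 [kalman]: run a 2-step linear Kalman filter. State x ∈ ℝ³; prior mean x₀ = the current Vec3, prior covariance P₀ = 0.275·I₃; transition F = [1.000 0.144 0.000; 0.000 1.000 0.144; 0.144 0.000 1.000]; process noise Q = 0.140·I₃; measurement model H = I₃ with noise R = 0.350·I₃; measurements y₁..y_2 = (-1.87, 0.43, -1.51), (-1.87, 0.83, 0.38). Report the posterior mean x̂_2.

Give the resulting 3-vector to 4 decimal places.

result = (-1.5576, 0.2647, -0.1940)

after S1 (invert_se3): R=[0.8919 0.4522 0.0081; -0.4486 0.8867 -0.1125; -0.0580 0.0967 0.9936], t=(-1.0161, 0.5270, 1.6782)
after S2 (triangulate): (-0.5464, -0.9296, 0.6053)
after S3 (kf_track): (-1.5576, 0.2647, -0.1940)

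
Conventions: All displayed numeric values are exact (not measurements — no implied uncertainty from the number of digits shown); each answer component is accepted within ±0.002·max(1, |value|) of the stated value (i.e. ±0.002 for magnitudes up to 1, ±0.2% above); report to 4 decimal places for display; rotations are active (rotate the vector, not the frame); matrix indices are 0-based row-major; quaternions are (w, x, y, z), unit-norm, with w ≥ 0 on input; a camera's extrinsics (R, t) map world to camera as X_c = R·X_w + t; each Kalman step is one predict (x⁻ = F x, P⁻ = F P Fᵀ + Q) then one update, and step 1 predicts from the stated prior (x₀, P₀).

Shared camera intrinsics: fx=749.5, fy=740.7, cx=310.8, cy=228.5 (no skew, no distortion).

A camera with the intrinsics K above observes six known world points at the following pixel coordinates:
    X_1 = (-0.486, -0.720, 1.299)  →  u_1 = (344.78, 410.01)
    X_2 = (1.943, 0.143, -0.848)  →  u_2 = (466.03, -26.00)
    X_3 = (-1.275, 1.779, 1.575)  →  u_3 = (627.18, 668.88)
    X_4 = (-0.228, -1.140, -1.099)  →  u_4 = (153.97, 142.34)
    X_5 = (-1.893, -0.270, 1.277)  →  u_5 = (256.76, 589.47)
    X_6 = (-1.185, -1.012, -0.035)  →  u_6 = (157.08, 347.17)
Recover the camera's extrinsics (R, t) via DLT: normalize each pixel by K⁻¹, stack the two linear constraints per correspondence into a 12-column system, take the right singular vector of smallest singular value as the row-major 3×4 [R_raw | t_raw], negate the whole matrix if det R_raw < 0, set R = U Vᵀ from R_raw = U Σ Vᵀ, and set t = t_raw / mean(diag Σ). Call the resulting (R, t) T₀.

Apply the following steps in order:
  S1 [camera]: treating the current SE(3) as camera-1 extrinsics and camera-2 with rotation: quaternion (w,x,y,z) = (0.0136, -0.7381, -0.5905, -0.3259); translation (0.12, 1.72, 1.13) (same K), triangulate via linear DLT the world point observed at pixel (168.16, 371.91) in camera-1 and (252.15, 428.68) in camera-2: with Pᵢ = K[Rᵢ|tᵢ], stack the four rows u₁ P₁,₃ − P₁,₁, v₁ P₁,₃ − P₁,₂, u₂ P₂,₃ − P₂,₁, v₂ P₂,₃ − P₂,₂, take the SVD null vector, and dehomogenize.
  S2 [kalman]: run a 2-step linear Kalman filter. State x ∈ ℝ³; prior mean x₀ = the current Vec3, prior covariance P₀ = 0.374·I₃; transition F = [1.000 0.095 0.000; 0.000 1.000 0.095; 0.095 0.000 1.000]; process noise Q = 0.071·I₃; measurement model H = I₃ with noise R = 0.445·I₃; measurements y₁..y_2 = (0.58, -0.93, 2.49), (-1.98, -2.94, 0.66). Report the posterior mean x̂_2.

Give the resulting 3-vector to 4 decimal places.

result = (-1.1424, -1.3429, 0.7446)

source (pnp_recover): camera pose = R=[0.6027 0.6009 0.5251; -0.6357 -0.0362 0.7711; 0.4823 -0.7985 0.3602], t=(0.3001, 0.0500, 4.8508)
after S1 (triangulate): (-1.5470, 0.1528, -0.3663)
after S2 (kf_track): (-1.1424, -1.3429, 0.7446)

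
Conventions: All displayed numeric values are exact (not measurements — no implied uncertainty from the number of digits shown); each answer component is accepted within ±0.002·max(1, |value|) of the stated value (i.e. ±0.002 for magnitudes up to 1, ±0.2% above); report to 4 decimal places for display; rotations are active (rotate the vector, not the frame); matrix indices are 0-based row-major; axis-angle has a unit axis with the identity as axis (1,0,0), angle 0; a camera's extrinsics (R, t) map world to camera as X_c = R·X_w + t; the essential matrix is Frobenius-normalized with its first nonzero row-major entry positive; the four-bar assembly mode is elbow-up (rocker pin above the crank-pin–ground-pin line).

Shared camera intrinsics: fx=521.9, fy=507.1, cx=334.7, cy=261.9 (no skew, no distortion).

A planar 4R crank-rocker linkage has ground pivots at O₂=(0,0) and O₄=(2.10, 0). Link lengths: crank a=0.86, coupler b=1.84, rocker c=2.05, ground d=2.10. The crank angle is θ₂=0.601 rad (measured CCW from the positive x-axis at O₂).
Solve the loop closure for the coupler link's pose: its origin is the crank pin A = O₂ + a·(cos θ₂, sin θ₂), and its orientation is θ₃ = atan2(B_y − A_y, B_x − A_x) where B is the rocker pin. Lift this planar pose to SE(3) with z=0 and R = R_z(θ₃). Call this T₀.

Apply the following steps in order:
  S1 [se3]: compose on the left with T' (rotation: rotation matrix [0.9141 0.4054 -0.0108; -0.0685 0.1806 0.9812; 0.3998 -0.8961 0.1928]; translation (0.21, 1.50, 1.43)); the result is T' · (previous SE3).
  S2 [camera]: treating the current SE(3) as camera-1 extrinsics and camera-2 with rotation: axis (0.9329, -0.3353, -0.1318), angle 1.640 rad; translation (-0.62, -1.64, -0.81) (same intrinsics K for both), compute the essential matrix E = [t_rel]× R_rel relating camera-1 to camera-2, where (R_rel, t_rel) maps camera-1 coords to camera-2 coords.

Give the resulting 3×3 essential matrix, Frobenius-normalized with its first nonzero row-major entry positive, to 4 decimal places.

source (fourbar_fk): coupler pose = R=[0.5553 -0.8316 0.0000; 0.8316 0.5553 0.0000; 0.0000 0.0000 1.0000], t=(0.7093, 0.4863, 0.0000)
after S1 (compose_se3): R=[0.8448 -0.5350 -0.0108; 0.1121 0.1572 0.9812; -0.5233 -0.8301 0.1928], t=(1.0555, 1.5392, 1.2778)
after S2 (essential): [0.1697 0.5158 -0.1605; 0.3094 -0.1601 -0.5956; 0.0440 0.4466 0.0444]

matrix = [0.1697 0.5158 -0.1605; 0.3094 -0.1601 -0.5956; 0.0440 0.4466 0.0444]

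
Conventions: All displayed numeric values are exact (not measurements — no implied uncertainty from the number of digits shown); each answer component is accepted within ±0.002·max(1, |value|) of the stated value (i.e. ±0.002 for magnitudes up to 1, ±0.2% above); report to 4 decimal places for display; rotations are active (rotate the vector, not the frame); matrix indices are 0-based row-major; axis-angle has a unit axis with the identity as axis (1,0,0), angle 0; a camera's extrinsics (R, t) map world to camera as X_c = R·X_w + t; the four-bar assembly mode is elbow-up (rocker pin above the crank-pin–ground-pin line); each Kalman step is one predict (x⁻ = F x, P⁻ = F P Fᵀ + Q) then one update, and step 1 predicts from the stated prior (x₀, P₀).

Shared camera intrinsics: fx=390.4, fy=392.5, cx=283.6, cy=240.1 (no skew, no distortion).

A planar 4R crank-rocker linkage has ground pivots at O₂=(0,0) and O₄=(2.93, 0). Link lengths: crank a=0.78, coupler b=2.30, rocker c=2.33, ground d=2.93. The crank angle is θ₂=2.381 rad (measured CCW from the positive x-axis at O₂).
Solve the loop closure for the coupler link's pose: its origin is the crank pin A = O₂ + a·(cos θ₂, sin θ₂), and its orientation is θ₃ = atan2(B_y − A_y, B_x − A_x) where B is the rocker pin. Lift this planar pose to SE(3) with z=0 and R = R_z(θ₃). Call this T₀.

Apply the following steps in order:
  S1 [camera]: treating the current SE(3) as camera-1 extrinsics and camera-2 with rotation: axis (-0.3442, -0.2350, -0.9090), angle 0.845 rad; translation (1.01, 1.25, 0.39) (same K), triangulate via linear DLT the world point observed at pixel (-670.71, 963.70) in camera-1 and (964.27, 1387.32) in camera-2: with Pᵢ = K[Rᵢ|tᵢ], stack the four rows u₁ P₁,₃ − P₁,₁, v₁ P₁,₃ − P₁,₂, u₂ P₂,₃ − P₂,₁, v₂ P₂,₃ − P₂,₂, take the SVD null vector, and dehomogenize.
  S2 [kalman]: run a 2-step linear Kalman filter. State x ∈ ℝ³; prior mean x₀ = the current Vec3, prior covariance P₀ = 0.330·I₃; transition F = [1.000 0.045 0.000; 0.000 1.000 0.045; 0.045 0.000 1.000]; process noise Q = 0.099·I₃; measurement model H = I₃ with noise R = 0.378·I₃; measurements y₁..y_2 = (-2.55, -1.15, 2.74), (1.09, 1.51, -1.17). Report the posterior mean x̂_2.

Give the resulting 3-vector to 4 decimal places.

result = (-0.3502, 0.4788, 0.3868)

source (fourbar_fk): coupler pose = R=[0.8501 -0.5265 0.0000; 0.5265 0.8501 0.0000; 0.0000 0.0000 1.0000], t=(-0.5651, 0.5377, 0.0000)
after S1 (triangulate): (-0.2550, 0.4111, 0.4084)
after S2 (kf_track): (-0.3502, 0.4788, 0.3868)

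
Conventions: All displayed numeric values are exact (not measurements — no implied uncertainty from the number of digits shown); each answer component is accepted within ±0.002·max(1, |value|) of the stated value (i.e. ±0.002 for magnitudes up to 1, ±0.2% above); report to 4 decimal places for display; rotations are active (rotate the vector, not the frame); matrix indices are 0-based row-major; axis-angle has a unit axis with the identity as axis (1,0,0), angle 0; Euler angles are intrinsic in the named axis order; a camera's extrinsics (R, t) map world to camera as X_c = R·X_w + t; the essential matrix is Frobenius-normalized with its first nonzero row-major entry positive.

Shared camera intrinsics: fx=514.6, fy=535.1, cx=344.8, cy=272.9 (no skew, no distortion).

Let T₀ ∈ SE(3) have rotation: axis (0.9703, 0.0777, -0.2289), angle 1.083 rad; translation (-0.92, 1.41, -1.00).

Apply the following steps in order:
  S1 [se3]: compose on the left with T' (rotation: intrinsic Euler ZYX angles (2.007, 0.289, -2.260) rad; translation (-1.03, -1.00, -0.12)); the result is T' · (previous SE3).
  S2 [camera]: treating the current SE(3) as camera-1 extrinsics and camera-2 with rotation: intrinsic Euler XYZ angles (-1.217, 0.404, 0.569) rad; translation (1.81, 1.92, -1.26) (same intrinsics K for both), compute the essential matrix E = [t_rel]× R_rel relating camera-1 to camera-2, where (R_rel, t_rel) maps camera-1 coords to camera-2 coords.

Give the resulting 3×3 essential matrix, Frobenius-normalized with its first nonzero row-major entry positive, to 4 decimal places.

after S1 (compose_se3): R=[-0.3847 -0.3103 -0.8693; 0.9221 -0.1725 -0.3464; -0.0424 -0.9349 0.3525], t=(0.9092, -1.2112, -0.2913)
after S2 (essential): [0.2027 0.3452 -0.2294; -0.0524 -0.0931 0.6101; 0.2920 0.4930 0.2740]

matrix = [0.2027 0.3452 -0.2294; -0.0524 -0.0931 0.6101; 0.2920 0.4930 0.2740]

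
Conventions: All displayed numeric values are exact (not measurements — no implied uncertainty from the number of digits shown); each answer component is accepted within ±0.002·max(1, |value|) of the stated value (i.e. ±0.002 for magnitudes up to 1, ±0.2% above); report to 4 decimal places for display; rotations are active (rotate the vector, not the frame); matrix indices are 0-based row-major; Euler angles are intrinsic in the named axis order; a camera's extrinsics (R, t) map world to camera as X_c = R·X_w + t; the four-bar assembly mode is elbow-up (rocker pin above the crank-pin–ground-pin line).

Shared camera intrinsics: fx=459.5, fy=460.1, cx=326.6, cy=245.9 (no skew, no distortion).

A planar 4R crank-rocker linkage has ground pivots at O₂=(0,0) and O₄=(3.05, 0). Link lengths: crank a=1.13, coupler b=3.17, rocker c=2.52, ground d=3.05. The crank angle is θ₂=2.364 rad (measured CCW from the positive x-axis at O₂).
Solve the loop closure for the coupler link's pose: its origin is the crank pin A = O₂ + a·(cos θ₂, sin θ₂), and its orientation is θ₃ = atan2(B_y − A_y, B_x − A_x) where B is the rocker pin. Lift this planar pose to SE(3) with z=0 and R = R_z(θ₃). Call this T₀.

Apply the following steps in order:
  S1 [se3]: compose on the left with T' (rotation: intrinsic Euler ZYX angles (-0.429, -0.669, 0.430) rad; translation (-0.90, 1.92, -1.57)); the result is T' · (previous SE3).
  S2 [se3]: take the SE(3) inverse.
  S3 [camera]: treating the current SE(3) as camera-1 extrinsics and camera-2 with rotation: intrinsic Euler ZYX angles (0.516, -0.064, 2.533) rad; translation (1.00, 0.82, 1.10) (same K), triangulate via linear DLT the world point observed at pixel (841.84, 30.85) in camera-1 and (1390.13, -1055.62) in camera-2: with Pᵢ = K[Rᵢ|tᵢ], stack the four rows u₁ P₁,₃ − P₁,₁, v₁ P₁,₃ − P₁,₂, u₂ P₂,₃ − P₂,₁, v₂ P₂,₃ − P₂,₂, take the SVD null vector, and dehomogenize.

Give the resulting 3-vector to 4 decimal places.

result = (-0.8975, 1.8898, 1.7918)

source (fourbar_fk): coupler pose = R=[0.8820 -0.4712 0.0000; 0.4712 0.8820 0.0000; 0.0000 0.0000 1.0000], t=(-0.8052, 0.7928, 0.0000)
after S1 (compose_se3): R=[0.6966 -0.2100 -0.6861; 0.1524 0.9777 -0.1446; 0.7011 -0.0038 0.7130], t=(-1.3611, 2.9233, -1.8102)
after S2 (invert_se3): R=[0.6966 0.1524 0.7011; -0.2100 0.9777 -0.0038; -0.6861 -0.1446 0.7130], t=(1.7717, -3.1509, 0.7796)
after S3 (triangulate): (-0.8975, 1.8898, 1.7918)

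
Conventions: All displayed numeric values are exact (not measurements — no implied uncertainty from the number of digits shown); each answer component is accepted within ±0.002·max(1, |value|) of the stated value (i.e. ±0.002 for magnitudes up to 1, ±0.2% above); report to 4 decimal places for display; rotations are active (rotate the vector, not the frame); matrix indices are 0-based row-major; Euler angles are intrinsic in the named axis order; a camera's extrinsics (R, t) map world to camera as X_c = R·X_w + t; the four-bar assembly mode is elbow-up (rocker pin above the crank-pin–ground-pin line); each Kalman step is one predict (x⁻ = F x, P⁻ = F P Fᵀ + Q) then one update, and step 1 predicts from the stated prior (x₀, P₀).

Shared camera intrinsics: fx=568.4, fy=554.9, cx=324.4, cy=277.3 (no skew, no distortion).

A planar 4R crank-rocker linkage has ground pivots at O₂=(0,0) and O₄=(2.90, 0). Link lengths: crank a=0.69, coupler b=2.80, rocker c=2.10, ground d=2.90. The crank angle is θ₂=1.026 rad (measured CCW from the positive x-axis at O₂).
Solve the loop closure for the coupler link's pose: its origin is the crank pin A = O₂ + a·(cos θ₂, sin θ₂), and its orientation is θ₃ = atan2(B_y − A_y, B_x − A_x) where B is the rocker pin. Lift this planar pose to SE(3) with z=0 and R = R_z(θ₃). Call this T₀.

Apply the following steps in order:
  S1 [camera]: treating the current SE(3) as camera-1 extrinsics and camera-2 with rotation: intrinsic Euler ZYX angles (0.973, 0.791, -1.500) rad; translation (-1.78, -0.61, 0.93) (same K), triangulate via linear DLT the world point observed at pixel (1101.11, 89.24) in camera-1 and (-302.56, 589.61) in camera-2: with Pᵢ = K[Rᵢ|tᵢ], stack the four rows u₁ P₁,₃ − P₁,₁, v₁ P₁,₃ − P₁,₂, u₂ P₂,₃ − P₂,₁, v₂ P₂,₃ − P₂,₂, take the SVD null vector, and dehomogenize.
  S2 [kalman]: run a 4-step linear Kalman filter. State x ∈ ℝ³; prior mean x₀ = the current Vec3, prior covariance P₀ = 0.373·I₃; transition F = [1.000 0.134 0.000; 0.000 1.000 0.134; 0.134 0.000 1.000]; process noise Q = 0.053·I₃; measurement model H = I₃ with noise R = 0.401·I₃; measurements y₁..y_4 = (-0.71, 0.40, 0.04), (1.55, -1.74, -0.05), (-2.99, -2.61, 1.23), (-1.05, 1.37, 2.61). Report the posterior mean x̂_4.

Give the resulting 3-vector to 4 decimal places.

result = (-0.9068, -0.4474, 1.1998)

source (fourbar_fk): coupler pose = R=[0.8439 -0.5365 0.0000; 0.5365 0.8439 0.0000; 0.0000 0.0000 1.0000], t=(0.3576, 0.5901, 0.0000)
after S1 (triangulate): (0.3593, -1.3319, 1.0065)
after S2 (kf_track): (-0.9068, -0.4474, 1.1998)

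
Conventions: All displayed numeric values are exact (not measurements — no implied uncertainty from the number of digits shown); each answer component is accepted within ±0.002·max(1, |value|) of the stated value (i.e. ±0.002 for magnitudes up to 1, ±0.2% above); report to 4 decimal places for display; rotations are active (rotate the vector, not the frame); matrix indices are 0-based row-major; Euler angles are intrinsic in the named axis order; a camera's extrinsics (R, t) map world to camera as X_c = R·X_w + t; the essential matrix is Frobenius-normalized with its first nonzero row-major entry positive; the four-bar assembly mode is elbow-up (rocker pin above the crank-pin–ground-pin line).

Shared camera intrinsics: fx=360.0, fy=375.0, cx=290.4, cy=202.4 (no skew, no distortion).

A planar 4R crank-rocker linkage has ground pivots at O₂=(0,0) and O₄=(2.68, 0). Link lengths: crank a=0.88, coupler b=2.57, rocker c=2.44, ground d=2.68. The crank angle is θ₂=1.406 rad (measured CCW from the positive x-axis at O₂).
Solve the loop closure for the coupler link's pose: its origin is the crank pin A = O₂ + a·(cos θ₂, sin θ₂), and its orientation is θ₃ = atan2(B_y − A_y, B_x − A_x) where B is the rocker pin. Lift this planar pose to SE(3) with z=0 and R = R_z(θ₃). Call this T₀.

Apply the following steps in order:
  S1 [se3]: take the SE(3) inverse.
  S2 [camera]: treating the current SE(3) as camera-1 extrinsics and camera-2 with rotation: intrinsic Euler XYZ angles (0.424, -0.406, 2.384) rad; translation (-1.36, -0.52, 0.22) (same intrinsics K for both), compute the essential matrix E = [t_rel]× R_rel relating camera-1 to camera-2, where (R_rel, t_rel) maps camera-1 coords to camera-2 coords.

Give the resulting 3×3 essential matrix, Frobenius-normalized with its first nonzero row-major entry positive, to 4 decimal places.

source (fourbar_fk): coupler pose = R=[0.8045 -0.5940 0.0000; 0.5940 0.8045 0.0000; 0.0000 0.0000 1.0000], t=(0.1444, 0.8681, 0.0000)
after S1 (invert_se3): R=[0.8045 0.5940 0.0000; -0.5940 0.8045 0.0000; 0.0000 0.0000 1.0000], t=(-0.6318, -0.6126, 0.0000)
after S2 (essential): [0.1095 0.0577 -0.2692; -0.1240 -0.2812 0.5694; -0.4346 0.5364 0.1300]

matrix = [0.1095 0.0577 -0.2692; -0.1240 -0.2812 0.5694; -0.4346 0.5364 0.1300]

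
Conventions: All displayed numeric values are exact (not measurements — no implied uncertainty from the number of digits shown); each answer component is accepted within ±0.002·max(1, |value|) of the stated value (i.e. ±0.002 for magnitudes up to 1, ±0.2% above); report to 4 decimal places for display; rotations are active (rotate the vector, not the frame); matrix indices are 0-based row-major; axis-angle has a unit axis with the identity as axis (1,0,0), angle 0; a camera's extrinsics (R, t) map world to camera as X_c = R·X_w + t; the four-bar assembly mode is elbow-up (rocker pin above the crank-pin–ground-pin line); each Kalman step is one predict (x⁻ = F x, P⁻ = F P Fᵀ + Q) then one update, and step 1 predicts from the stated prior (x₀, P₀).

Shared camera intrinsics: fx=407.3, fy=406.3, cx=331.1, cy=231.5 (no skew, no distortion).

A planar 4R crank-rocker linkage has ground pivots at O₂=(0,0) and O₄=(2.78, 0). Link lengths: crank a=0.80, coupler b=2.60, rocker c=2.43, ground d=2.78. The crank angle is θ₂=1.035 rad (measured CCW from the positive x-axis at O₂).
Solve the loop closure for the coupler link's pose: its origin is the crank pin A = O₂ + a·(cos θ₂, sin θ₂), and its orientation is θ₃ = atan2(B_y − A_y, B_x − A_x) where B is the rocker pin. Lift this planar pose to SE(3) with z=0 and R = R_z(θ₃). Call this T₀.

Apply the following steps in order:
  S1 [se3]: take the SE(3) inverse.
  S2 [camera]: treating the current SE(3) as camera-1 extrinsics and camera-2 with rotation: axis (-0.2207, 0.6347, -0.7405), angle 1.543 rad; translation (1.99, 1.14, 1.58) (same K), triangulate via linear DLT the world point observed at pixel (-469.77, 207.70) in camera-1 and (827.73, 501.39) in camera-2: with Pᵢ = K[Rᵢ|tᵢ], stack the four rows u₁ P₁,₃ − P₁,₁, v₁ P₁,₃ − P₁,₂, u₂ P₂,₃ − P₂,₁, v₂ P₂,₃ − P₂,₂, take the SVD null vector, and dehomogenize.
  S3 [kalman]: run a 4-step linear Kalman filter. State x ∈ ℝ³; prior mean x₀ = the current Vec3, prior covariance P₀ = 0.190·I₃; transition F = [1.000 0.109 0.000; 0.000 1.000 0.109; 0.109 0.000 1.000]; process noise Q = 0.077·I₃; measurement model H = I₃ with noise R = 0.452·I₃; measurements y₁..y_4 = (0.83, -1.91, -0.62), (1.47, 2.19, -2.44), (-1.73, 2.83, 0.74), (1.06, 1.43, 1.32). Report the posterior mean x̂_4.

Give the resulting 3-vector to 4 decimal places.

result = (0.4175, 1.2849, 0.3655)

source (fourbar_fk): coupler pose = R=[0.7542 -0.6566 0.0000; 0.6566 0.7542 0.0000; 0.0000 0.0000 1.0000], t=(0.4084, 0.6879, 0.0000)
after S1 (invert_se3): R=[0.7542 0.6566 0.0000; -0.6566 0.7542 0.0000; 0.0000 0.0000 1.0000], t=(-0.7597, -0.2507, 0.0000)
after S2 (triangulate): (-0.2831, 0.0487, 0.4787)
after S3 (kf_track): (0.4175, 1.2849, 0.3655)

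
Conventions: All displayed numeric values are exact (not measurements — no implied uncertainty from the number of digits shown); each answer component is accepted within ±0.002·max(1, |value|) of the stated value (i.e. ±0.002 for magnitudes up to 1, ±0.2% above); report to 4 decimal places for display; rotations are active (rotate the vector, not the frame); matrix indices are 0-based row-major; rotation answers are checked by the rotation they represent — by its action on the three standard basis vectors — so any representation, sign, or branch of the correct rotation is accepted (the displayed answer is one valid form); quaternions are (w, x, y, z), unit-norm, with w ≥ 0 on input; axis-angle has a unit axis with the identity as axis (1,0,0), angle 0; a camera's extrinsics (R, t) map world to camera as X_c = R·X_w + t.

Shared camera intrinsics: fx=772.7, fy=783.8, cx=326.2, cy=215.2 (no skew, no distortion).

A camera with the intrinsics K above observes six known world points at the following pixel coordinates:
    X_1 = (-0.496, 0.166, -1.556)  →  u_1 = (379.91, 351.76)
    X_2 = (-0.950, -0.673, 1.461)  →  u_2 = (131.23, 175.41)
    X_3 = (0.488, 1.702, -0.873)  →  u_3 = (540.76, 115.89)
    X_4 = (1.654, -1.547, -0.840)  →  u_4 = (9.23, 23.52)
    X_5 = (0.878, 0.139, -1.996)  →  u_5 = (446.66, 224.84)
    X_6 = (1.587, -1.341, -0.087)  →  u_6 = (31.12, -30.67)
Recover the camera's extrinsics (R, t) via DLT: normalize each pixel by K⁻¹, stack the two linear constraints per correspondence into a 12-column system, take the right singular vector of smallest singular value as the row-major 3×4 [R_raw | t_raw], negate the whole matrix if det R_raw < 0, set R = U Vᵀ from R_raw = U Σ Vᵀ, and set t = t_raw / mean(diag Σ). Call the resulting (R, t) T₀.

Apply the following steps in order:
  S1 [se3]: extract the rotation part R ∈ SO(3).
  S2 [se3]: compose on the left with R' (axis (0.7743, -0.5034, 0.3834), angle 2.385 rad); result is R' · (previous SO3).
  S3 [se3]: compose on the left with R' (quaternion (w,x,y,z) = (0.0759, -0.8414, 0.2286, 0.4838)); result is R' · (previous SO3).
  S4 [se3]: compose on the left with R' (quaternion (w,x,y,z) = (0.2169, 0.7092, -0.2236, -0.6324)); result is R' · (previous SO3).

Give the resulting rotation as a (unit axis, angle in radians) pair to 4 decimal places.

rotation (axis_angle) = ((0.8834, 0.4680, -0.0249), 2.7129)

source (pnp_recover): camera pose = R=[0.0529 0.8988 -0.4352; -0.7782 -0.2360 -0.5821; -0.6258 0.3695 0.6869], t=(-0.4600, -0.4000, 5.5900)
after S1 (rot_of_se3): [0.0529 0.8988 -0.4352; -0.7782 -0.2360 -0.5821; -0.6258 0.3695 0.6869]
after S2 (compose_so3): [0.6404 0.5600 0.5257; 0.7448 -0.6198 -0.2472; 0.1874 0.5498 -0.8140]
after S3 (compose_so3): [-0.2136 0.0947 0.9723; -0.7923 0.5654 -0.2291; -0.5715 -0.8193 -0.0457]
after S4 (compose_so3): [0.5806 0.7997 0.1526; 0.7791 -0.4913 -0.3894; -0.2364 0.3450 -0.9083]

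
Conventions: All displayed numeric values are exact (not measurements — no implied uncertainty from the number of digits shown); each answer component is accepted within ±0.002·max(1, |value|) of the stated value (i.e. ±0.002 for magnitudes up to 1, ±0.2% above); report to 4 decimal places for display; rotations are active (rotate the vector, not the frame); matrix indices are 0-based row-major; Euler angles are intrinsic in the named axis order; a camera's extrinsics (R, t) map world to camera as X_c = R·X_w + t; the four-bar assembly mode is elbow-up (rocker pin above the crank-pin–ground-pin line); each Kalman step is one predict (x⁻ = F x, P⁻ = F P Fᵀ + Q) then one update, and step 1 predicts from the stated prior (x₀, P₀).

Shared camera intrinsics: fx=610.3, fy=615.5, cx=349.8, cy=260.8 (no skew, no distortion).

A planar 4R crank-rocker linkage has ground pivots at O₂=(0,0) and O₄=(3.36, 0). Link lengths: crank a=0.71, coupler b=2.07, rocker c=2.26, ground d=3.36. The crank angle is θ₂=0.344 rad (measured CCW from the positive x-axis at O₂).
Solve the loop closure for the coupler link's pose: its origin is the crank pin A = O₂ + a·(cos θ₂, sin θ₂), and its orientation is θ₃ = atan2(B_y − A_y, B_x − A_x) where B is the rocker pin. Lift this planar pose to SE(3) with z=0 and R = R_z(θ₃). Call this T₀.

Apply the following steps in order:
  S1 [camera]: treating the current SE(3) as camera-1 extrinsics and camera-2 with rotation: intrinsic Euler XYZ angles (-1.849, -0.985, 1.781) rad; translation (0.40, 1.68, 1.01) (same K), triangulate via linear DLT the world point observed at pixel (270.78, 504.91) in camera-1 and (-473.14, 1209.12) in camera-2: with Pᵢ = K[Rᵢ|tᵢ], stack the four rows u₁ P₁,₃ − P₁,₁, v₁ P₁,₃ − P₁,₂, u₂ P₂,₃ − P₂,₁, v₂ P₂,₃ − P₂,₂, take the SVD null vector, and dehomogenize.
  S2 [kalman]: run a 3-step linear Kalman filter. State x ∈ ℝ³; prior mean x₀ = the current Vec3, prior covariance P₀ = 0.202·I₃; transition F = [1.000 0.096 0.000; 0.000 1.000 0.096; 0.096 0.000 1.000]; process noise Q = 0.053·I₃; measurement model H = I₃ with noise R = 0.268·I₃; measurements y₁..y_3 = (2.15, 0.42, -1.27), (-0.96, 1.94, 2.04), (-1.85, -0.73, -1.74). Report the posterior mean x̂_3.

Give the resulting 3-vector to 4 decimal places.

source (fourbar_fk): coupler pose = R=[0.6491 -0.7607 0.0000; 0.7607 0.6491 0.0000; 0.0000 0.0000 1.0000], t=(0.6684, 0.2395, 0.0000)
after S1 (triangulate): (-0.1877, 1.0535, 1.9680)
after S2 (kf_track): (-0.5763, 0.4715, -0.0599)

result = (-0.5763, 0.4715, -0.0599)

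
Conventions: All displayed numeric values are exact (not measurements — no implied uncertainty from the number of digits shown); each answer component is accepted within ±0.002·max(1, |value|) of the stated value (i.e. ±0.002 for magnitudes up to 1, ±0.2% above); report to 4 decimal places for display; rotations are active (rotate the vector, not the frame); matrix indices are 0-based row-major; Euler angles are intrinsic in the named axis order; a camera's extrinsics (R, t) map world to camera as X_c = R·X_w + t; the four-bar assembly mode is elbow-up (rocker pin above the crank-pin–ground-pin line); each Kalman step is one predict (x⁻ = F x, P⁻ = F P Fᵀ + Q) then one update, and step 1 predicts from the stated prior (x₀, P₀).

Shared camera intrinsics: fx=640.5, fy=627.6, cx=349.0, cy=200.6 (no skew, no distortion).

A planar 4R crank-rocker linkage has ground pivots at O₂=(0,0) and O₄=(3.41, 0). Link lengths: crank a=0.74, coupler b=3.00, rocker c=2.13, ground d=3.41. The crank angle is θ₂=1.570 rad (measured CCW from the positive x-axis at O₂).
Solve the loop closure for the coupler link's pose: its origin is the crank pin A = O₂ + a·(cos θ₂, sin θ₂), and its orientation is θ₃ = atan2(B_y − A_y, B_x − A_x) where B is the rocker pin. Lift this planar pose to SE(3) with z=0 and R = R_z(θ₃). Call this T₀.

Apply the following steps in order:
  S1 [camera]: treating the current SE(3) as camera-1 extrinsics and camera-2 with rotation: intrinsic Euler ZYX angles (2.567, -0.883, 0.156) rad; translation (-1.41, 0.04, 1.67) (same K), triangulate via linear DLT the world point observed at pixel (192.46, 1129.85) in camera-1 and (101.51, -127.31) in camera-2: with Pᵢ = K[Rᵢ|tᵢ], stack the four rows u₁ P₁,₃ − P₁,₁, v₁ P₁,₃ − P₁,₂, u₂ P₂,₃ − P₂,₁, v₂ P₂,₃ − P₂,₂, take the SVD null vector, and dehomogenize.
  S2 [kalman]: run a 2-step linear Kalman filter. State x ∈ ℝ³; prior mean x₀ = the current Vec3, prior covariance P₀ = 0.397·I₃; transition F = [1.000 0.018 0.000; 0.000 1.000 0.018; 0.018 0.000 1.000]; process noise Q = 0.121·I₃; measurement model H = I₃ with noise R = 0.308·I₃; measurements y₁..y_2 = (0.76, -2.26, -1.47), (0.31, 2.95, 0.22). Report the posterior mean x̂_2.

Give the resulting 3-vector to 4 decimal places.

result = (0.4438, 1.0439, -0.0680)

source (fourbar_fk): coupler pose = R=[0.9054 -0.4247 0.0000; 0.4247 0.9054 0.0000; 0.0000 0.0000 1.0000], t=(0.0006, 0.7400, 0.0000)
after S1 (triangulate): (0.2673, 1.3933, 1.4284)
after S2 (kf_track): (0.4438, 1.0439, -0.0680)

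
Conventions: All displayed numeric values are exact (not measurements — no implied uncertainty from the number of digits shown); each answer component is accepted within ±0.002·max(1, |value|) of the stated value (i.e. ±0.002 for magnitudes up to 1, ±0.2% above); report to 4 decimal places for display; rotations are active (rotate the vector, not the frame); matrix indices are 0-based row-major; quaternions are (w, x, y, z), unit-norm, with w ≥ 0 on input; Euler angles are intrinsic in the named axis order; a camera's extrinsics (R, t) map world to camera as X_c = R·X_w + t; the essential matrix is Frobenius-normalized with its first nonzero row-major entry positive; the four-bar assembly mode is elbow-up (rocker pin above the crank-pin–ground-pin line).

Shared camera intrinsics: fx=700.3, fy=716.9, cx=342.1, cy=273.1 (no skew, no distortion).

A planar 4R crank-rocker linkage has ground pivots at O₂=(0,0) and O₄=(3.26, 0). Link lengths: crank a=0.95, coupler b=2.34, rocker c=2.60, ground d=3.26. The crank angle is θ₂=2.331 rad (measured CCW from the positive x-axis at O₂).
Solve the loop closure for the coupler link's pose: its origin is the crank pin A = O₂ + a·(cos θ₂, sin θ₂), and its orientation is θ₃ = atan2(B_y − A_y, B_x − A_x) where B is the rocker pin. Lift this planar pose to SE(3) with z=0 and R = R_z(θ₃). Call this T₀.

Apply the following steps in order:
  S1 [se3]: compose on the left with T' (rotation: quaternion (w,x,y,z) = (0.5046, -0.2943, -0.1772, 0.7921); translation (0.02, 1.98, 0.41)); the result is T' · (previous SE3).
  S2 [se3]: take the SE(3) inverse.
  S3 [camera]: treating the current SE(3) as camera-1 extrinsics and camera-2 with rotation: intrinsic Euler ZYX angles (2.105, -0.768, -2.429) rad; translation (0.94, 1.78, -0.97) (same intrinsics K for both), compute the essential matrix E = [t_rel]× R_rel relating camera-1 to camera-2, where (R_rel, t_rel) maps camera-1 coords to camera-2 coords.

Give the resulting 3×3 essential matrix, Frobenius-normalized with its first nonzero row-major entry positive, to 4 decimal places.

matrix = [0.2141 0.2182 0.5724; 0.2253 0.1240 -0.3915; 0.4788 0.3388 -0.1243]

source (fourbar_fk): coupler pose = R=[0.8768 -0.4809 0.0000; 0.4809 0.8768 0.0000; 0.0000 0.0000 1.0000], t=(-0.6546, 0.6885, 0.0000)
after S1 (compose_se3): R=[-0.6127 -0.4567 -0.6450; 0.5865 -0.8098 0.0163; -0.5298 -0.3683 0.7640], t=(-0.2506, 1.0938, 0.2004)
after S2 (invert_se3): R=[-0.6127 0.5865 -0.5298; -0.4567 -0.8098 -0.3683; -0.6450 0.0163 0.7640], t=(-0.6889, 0.8451, -0.3326)
after S3 (essential): [0.2141 0.2182 0.5724; 0.2253 0.1240 -0.3915; 0.4788 0.3388 -0.1243]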